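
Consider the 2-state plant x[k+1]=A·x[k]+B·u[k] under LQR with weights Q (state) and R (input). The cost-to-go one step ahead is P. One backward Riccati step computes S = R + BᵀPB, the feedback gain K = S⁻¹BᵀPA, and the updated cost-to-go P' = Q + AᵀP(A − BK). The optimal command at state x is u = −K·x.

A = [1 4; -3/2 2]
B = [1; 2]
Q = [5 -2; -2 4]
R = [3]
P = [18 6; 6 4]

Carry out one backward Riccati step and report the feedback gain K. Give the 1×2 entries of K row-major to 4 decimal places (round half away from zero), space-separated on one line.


BᵀP = [30.0000 14.0000]
S = R + BᵀPB = [3] + [58.0000] = [61.0000]
BᵀPA = [9.0000 148.0000]
K = S⁻¹·BᵀPA = [0.1475 2.4262]
A−BK = [0.8525 1.5738; -1.7951 -2.8525]
AᵀP(A−BK) = [7.6721 14.1639; 14.1639 40.9180]
P' = Q + AᵀP(A−BK) = [12.6721 12.1639; 12.1639 44.9180]
tr(P') = 57.5902

0.1475 2.4262


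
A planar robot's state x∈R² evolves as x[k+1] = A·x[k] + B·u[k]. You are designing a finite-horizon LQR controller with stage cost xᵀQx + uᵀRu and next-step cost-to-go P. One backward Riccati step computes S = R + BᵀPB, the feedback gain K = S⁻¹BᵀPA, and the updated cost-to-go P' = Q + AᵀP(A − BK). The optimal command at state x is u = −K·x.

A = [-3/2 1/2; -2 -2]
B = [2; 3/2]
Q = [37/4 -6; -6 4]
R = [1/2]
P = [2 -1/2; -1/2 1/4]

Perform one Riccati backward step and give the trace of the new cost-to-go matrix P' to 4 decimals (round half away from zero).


14.7191

BᵀP = [3.2500 -0.6250]
S = R + BᵀPB = [1/2] + [5.5625] = [6.0625]
BᵀPA = [-3.6250 2.8750]
K = S⁻¹·BᵀPA = [-0.5979 0.4742]
A−BK = [-0.3041 -0.4485; -1.1031 -2.7113]
AᵀP(A−BK) = [0.3325 0.2191; 0.2191 1.1366]
P' = Q + AᵀP(A−BK) = [9.5825 -5.7809; -5.7809 5.1366]
tr(P') = 14.7191


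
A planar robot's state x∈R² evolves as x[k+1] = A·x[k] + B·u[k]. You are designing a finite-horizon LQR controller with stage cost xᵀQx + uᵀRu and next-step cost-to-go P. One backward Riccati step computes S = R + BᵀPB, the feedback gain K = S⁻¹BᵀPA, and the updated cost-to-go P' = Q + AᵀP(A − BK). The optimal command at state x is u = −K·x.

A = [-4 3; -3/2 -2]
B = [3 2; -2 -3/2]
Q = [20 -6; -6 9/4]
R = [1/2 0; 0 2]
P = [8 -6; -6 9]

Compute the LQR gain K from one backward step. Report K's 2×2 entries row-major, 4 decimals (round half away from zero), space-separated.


-0.8258 0.8910 0.4688 0.1521

BᵀP = [36.0000 -36.0000; 25.0000 -25.5000]
S = R + BᵀPB = [1/2 0; 0 2] + [180.0000 126.0000; 126.0000 88.2500] = [180.5000 126.0000; 126.0000 90.2500]
BᵀPA = [-90.0000 180.0000; -61.7500 126.0000]
K = S⁻¹·BᵀPA = [-0.8258 0.8910; 0.4688 0.1521]
A−BK = [-2.4600 0.0226; -2.4485 0.0103]
AᵀP(A−BK) = [30.8705 -0.4129; -0.4129 0.4455]
P' = Q + AᵀP(A−BK) = [50.8705 -6.4129; -6.4129 2.6955]
tr(P') = 53.5660


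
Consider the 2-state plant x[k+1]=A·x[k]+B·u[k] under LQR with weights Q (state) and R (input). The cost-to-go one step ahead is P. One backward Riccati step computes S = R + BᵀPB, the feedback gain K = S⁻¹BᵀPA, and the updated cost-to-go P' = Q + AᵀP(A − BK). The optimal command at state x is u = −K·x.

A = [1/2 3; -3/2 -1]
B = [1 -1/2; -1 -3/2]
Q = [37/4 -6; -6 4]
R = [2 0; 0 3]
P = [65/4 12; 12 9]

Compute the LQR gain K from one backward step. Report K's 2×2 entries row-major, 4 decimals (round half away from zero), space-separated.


-0.0036 0.5006 0.3567 -1.2261

BᵀP = [4.2500 3.0000; -26.1250 -19.5000]
S = R + BᵀPB = [2 0; 0 3] + [1.2500 -6.6250; -6.6250 42.3125] = [3.2500 -6.6250; -6.6250 45.3125]
BᵀPA = [-2.3750 9.7500; 16.1875 -58.8750]
K = S⁻¹·BᵀPA = [-0.0036 0.5006; 0.3567 -1.2261]
A−BK = [0.6820 1.8863; -0.9686 -2.3386]
AᵀP(A−BK) = [0.5296 -1.0883; -1.0883 6.1814]
P' = Q + AᵀP(A−BK) = [9.7796 -7.0883; -7.0883 10.1814]
tr(P') = 19.9610


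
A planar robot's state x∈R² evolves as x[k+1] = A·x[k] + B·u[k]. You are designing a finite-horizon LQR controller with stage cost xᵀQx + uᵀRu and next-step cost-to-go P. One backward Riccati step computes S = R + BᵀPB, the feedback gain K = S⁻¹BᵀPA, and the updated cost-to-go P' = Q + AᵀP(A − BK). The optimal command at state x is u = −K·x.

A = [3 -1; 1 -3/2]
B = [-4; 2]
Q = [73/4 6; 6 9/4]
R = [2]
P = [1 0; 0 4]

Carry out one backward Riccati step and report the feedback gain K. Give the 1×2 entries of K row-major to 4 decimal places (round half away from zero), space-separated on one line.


BᵀP = [-4.0000 8.0000]
S = R + BᵀPB = [2] + [32.0000] = [34.0000]
BᵀPA = [-4.0000 -8.0000]
K = S⁻¹·BᵀPA = [-0.1176 -0.2353]
A−BK = [2.5294 -1.9412; 1.2353 -1.0294]
AᵀP(A−BK) = [12.5294 -9.9412; -9.9412 8.1176]
P' = Q + AᵀP(A−BK) = [30.7794 -3.9412; -3.9412 10.3676]
tr(P') = 41.1471

-0.1176 -0.2353


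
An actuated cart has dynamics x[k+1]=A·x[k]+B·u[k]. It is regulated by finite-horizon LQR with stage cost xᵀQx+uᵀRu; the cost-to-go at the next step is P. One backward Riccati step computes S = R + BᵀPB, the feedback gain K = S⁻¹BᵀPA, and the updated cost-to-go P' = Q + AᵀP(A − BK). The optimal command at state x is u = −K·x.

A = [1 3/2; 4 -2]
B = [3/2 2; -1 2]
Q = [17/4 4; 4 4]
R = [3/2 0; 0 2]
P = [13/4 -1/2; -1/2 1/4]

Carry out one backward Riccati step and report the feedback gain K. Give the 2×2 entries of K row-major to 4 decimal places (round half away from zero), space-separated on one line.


-0.2814 0.7933 0.4969 0.1924

BᵀP = [5.3750 -1.0000; 5.5000 -0.5000]
S = R + BᵀPB = [3/2 0; 0 2] + [9.0625 8.7500; 8.7500 10.0000] = [10.5625 8.7500; 8.7500 12.0000]
BᵀPA = [1.3750 10.0625; 3.5000 9.2500]
K = S⁻¹·BᵀPA = [-0.2814 0.7933; 0.4969 0.1924]
A−BK = [0.4284 -0.0747; 2.7248 -1.5915]
AᵀP(A−BK) = [1.8979 -0.8892; -0.8892 1.5504]
P' = Q + AᵀP(A−BK) = [6.1479 3.1108; 3.1108 5.5504]
tr(P') = 11.6983


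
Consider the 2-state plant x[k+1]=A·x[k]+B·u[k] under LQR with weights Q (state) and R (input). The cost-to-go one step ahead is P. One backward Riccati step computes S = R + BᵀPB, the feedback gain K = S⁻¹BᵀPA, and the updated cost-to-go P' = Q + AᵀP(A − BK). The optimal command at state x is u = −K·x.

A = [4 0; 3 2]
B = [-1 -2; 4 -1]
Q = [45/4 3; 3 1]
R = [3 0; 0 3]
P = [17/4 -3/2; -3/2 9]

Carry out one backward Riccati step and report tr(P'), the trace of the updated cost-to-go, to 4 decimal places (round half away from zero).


24.6343

BᵀP = [-10.2500 37.5000; -7.0000 -6.0000]
S = R + BᵀPB = [3 0; 0 3] + [160.2500 -17.0000; -17.0000 20.0000] = [163.2500 -17.0000; -17.0000 23.0000]
BᵀPA = [71.5000 75.0000; -46.0000 -12.0000]
K = S⁻¹·BᵀPA = [0.2489 0.4389; -1.8161 -0.1974]
A−BK = [0.6167 0.0441; 0.1885 0.0472]
AᵀP(A−BK) = [11.6676 1.5425; 1.5425 0.7167]
P' = Q + AᵀP(A−BK) = [22.9176 4.5425; 4.5425 1.7167]
tr(P') = 24.6343


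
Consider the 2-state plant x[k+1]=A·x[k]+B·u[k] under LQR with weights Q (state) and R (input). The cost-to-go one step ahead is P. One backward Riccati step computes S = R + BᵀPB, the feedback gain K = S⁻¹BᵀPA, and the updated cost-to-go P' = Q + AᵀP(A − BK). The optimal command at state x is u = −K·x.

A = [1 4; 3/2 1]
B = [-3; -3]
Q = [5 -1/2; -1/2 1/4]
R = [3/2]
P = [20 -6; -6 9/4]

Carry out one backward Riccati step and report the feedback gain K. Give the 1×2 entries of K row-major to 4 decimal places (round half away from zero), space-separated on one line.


BᵀP = [-42.0000 11.2500]
S = R + BᵀPB = [3/2] + [92.2500] = [93.7500]
BᵀPA = [-25.1250 -156.7500]
K = S⁻¹·BᵀPA = [-0.2680 -1.6720]
A−BK = [0.1960 -1.0160; 0.6960 -4.0160]
AᵀP(A−BK) = [0.3290 -0.6340; -0.6340 12.1640]
P' = Q + AᵀP(A−BK) = [5.3290 -1.1340; -1.1340 12.4140]
tr(P') = 17.7430

-0.2680 -1.6720


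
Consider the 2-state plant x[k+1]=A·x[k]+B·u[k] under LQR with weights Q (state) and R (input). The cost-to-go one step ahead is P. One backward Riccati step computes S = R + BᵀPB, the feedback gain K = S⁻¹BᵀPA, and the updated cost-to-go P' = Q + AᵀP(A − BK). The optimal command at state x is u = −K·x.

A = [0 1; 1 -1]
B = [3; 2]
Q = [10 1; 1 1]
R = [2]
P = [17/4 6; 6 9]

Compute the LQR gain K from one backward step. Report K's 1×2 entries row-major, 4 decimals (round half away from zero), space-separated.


BᵀP = [24.7500 36.0000]
S = R + BᵀPB = [2] + [146.2500] = [148.2500]
BᵀPA = [36.0000 -11.2500]
K = S⁻¹·BᵀPA = [0.2428 -0.0759]
A−BK = [-0.7285 1.2277; 0.5143 -0.8482]
AᵀP(A−BK) = [0.2580 -0.2681; -0.2681 0.3963]
P' = Q + AᵀP(A−BK) = [10.2580 0.7319; 0.7319 1.3963]
tr(P') = 11.6543

0.2428 -0.0759


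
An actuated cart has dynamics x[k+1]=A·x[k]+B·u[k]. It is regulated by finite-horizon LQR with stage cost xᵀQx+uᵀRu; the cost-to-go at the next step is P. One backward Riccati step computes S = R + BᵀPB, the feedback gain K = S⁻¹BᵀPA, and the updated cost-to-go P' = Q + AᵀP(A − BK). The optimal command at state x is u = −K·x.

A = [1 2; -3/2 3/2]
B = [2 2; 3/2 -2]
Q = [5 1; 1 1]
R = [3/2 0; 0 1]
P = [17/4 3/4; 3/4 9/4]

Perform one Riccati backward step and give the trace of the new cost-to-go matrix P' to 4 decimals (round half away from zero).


7.8188

BᵀP = [9.6250 4.8750; 7.0000 -3.0000]
S = R + BᵀPB = [3/2 0; 0 1] + [26.5625 9.5000; 9.5000 20.0000] = [28.0625 9.5000; 9.5000 21.0000]
BᵀPA = [2.3125 26.5625; 11.5000 9.5000]
K = S⁻¹·BᵀPA = [-0.1216 0.9369; 0.6026 0.0286]
A−BK = [0.0379 0.0691; -0.1123 0.1518]
AᵀP(A−BK) = [0.4135 -0.1824; -0.1824 1.4053]
P' = Q + AᵀP(A−BK) = [5.4135 0.8176; 0.8176 2.4053]
tr(P') = 7.8188


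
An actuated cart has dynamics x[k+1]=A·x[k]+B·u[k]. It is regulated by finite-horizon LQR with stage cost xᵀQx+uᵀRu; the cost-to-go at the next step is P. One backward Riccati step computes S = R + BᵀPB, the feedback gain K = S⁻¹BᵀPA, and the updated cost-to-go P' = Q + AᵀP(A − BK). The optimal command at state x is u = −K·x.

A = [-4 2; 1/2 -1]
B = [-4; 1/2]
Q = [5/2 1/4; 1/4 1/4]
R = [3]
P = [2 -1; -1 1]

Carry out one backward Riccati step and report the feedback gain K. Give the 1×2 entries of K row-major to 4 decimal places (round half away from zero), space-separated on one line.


0.9236 -0.5478

BᵀP = [-8.5000 4.5000]
S = R + BᵀPB = [3] + [36.2500] = [39.2500]
BᵀPA = [36.2500 -21.5000]
K = S⁻¹·BᵀPA = [0.9236 -0.5478]
A−BK = [-0.3057 -0.1911; 0.0382 -0.7261]
AᵀP(A−BK) = [2.7707 -1.6433; -1.6433 1.2229]
P' = Q + AᵀP(A−BK) = [5.2707 -1.3933; -1.3933 1.4729]
tr(P') = 6.7436


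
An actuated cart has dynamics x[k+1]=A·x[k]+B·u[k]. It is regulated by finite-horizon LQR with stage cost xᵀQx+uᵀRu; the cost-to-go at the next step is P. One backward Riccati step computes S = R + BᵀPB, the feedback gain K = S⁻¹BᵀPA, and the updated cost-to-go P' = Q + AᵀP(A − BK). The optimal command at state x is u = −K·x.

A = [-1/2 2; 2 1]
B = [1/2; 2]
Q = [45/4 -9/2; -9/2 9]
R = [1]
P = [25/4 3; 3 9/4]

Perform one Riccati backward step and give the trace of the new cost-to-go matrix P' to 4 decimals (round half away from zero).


BᵀP = [9.1250 6.0000]
S = R + BᵀPB = [1] + [16.5625] = [17.5625]
BᵀPA = [7.4375 24.2500]
K = S⁻¹·BᵀPA = [0.4235 1.3808]
A−BK = [-0.7117 1.3096; 1.1530 -1.7616]
AᵀP(A−BK) = [1.4128 -1.5196; -1.5196 5.7660]
P' = Q + AᵀP(A−BK) = [12.6628 -6.0196; -6.0196 14.7660]
tr(P') = 27.4288

27.4288


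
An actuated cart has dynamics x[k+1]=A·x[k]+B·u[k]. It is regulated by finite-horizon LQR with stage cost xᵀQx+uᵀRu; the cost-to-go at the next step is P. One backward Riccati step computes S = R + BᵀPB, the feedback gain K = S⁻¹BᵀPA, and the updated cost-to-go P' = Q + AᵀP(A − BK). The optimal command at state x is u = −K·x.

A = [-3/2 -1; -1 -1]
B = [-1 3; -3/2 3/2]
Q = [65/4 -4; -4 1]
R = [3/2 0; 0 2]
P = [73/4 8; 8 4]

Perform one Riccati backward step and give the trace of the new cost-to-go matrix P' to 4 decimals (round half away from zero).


17.9581

BᵀP = [-30.2500 -14.0000; 66.7500 30.0000]
S = R + BᵀPB = [3/2 0; 0 2] + [51.2500 -111.7500; -111.7500 245.2500] = [52.7500 -111.7500; -111.7500 247.2500]
BᵀPA = [59.3750 44.2500; -130.1250 -96.7500]
K = S⁻¹·BᵀPA = [0.2507 0.2327; -0.4130 -0.2861]
A−BK = [-0.0104 0.0911; -0.0045 -0.2218]
AᵀP(A−BK) = [0.4382 0.3257; 0.3257 0.2699]
P' = Q + AᵀP(A−BK) = [16.6882 -3.6743; -3.6743 1.2699]
tr(P') = 17.9581


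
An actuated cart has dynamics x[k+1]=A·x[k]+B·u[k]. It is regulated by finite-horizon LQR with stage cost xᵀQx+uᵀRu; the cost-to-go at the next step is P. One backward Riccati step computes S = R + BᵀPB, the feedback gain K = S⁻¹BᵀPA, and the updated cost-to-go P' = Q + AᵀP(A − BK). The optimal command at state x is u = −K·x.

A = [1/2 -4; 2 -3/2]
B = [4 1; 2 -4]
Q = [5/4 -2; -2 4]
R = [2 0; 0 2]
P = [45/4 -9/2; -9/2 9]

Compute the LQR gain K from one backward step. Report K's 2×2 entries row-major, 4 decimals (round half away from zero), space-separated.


BᵀP = [36.0000 0.0000; 29.2500 -40.5000]
S = R + BᵀPB = [2 0; 0 2] + [144.0000 36.0000; 36.0000 191.2500] = [146.0000 36.0000; 36.0000 193.2500]
BᵀPA = [18.0000 -144.0000; -66.3750 -56.2500]
K = S⁻¹·BᵀPA = [0.2180 -0.9586; -0.3841 -0.1125]
A−BK = [0.0121 -0.0533; 0.0277 -0.0329]
AᵀP(A−BK) = [0.3956 -0.3385; -0.3385 1.8889]
P' = Q + AᵀP(A−BK) = [1.6456 -2.3385; -2.3385 5.8889]
tr(P') = 7.5345

0.2180 -0.9586 -0.3841 -0.1125


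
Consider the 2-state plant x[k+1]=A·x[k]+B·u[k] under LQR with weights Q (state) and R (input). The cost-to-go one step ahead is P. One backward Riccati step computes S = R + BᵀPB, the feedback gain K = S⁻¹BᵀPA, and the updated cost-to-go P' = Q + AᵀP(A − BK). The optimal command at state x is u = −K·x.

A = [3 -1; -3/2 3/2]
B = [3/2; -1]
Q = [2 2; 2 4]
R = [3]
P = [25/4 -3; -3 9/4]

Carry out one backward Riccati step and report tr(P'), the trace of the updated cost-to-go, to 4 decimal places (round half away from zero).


17.8899

BᵀP = [12.3750 -6.7500]
S = R + BᵀPB = [3] + [25.3125] = [28.3125]
BᵀPA = [47.2500 -22.5000]
K = S⁻¹·BᵀPA = [1.6689 -0.7947]
A−BK = [0.4967 0.1921; 0.1689 0.7053]
AᵀP(A−BK) = [9.4582 -4.2628; -4.2628 2.4317]
P' = Q + AᵀP(A−BK) = [11.4582 -2.2628; -2.2628 6.4317]
tr(P') = 17.8899


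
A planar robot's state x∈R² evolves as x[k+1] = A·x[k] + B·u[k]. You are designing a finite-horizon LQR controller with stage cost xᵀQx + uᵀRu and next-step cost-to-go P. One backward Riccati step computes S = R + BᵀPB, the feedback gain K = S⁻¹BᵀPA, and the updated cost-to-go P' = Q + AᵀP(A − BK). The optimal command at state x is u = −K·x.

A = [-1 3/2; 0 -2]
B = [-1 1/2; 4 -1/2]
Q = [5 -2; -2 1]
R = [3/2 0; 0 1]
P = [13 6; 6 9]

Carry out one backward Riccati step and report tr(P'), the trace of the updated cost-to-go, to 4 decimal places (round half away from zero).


BᵀP = [11.0000 30.0000; 3.5000 -1.5000]
S = R + BᵀPB = [3/2 0; 0 1] + [109.0000 -9.5000; -9.5000 2.5000] = [110.5000 -9.5000; -9.5000 3.5000]
BᵀPA = [-11.0000 -43.5000; -3.5000 8.2500]
K = S⁻¹·BᵀPA = [-0.2420 -0.2492; -1.6568 1.6809]
A−BK = [-0.4136 0.4104; 0.1395 -0.1629]
AᵀP(A−BK) = [4.5392 -4.3577; -4.3577 4.5446]
P' = Q + AᵀP(A−BK) = [9.5392 -6.3577; -6.3577 5.5446]
tr(P') = 15.0838

15.0838


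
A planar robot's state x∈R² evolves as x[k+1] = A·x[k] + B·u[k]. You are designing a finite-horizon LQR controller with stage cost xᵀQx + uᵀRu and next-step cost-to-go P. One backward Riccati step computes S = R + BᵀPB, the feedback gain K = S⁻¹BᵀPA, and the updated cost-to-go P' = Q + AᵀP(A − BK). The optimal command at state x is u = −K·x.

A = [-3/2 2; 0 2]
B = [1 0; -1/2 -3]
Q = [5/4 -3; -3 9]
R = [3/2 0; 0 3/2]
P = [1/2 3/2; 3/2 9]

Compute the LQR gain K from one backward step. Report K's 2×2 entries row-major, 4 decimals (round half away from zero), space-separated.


BᵀP = [-0.2500 -3.0000; -4.5000 -27.0000]
S = R + BᵀPB = [3/2 0; 0 3/2] + [1.2500 9.0000; 9.0000 81.0000] = [2.7500 9.0000; 9.0000 82.5000]
BᵀPA = [0.3750 -6.5000; 6.7500 -63.0000]
K = S⁻¹·BᵀPA = [-0.2044 0.2108; 0.1041 -0.7866]
A−BK = [-1.2956 1.7892; 0.2102 -0.2545]
AᵀP(A−BK) = [0.4989 -0.7693; -0.7693 1.8123]
P' = Q + AᵀP(A−BK) = [1.7489 -3.7693; -3.7693 10.8123]
tr(P') = 12.5612

-0.2044 0.2108 0.1041 -0.7866


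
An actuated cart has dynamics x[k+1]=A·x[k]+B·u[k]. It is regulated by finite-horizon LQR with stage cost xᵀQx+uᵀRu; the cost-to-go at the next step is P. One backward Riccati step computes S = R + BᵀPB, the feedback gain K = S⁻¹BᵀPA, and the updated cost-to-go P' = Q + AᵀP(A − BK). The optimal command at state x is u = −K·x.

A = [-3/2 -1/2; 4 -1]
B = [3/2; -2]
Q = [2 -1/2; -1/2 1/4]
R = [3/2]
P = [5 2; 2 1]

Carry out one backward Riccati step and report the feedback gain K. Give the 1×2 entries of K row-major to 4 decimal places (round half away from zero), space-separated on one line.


-0.2632 -0.5789

BᵀP = [3.5000 1.0000]
S = R + BᵀPB = [3/2] + [3.2500] = [4.7500]
BᵀPA = [-1.2500 -2.7500]
K = S⁻¹·BᵀPA = [-0.2632 -0.5789]
A−BK = [-1.1053 0.3684; 3.4737 -2.1579]
AᵀP(A−BK) = [2.9211 -1.9737; -1.9737 2.6579]
P' = Q + AᵀP(A−BK) = [4.9211 -2.4737; -2.4737 2.9079]
tr(P') = 7.8289


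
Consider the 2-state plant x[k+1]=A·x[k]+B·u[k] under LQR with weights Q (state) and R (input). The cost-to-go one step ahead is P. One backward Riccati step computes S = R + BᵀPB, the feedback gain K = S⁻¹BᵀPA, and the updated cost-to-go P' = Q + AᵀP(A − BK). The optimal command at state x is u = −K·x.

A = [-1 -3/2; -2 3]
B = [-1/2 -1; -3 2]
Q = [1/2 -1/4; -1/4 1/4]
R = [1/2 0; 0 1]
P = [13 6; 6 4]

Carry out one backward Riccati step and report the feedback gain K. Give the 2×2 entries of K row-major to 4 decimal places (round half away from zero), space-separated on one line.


0.9818 -0.0261 0.4000 1.2261

BᵀP = [-24.5000 -15.0000; -1.0000 2.0000]
S = R + BᵀPB = [1/2 0; 0 1] + [57.2500 -5.5000; -5.5000 5.0000] = [57.7500 -5.5000; -5.5000 6.0000]
BᵀPA = [54.5000 -8.2500; -3.0000 7.5000]
K = S⁻¹·BᵀPA = [0.9818 -0.0261; 0.4000 1.2261]
A−BK = [-0.1091 -0.2870; 0.1455 0.4696]
AᵀP(A−BK) = [0.6909 0.6000; 0.6000 1.8391]
P' = Q + AᵀP(A−BK) = [1.1909 0.3500; 0.3500 2.0891]
tr(P') = 3.2800


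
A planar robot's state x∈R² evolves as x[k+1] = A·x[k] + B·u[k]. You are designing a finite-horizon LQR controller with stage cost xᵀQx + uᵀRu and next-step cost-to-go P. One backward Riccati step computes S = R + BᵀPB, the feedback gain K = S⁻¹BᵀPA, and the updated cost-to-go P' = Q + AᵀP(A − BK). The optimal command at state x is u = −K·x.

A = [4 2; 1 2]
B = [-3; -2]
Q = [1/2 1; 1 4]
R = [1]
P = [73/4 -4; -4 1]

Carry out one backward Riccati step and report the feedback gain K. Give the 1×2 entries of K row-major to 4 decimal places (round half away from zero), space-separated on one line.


BᵀP = [-46.7500 10.0000]
S = R + BᵀPB = [1] + [120.2500] = [121.2500]
BᵀPA = [-177.0000 -73.5000]
K = S⁻¹·BᵀPA = [-1.4598 -0.6062]
A−BK = [-0.3794 0.1814; -1.9196 0.7876]
AᵀP(A−BK) = [2.6165 0.7052; 0.7052 0.4454]
P' = Q + AᵀP(A−BK) = [3.1165 1.7052; 1.7052 4.4454]
tr(P') = 7.5619

-1.4598 -0.6062


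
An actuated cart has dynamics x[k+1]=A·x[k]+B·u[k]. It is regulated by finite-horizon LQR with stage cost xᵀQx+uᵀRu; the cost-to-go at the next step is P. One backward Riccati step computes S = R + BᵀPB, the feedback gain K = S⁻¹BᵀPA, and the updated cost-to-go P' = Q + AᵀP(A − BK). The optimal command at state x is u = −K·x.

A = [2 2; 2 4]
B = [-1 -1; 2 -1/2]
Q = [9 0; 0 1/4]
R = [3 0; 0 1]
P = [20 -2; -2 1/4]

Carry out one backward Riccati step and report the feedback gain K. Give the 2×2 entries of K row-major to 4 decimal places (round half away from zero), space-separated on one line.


-0.4381 -0.3300 -1.2738 -1.2062

BᵀP = [-24.0000 2.5000; -19.0000 1.8750]
S = R + BᵀPB = [3 0; 0 1] + [29.0000 22.7500; 22.7500 18.0625] = [32.0000 22.7500; 22.7500 19.0625]
BᵀPA = [-43.0000 -38.0000; -34.2500 -30.5000]
K = S⁻¹·BᵀPA = [-0.4381 -0.3300; -1.2738 -1.2062]
A−BK = [0.2880 0.4638; 2.2394 4.0568]
AᵀP(A−BK) = [2.5314 2.4990; 2.4990 2.6721]
P' = Q + AᵀP(A−BK) = [11.5314 2.4990; 2.4990 2.9221]
tr(P') = 14.4535


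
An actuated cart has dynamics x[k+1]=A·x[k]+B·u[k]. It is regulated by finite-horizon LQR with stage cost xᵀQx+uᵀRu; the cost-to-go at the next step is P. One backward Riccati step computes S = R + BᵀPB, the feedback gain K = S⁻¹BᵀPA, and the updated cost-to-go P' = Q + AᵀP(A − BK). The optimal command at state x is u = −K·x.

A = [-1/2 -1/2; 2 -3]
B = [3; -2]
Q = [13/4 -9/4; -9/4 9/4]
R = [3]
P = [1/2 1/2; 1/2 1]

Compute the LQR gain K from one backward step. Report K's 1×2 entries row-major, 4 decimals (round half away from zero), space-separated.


-0.2273 0.2273

BᵀP = [0.5000 -0.5000]
S = R + BᵀPB = [3] + [2.5000] = [5.5000]
BᵀPA = [-1.2500 1.2500]
K = S⁻¹·BᵀPA = [-0.2273 0.2273]
A−BK = [0.1818 -1.1818; 1.5455 -2.5455]
AᵀP(A−BK) = [2.8409 -5.3409; -5.3409 10.3409]
P' = Q + AᵀP(A−BK) = [6.0909 -7.5909; -7.5909 12.5909]
tr(P') = 18.6818


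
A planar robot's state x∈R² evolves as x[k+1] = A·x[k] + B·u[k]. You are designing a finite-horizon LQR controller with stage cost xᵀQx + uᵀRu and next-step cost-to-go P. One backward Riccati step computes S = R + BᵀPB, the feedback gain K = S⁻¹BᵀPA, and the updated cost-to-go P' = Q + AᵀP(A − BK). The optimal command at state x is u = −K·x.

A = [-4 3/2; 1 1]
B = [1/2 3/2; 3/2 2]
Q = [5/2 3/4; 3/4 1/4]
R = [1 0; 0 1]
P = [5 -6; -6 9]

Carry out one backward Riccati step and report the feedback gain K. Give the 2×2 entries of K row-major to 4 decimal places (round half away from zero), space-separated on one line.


3.6940 -0.4155 -1.1884 0.5652

BᵀP = [-6.5000 10.5000; -4.5000 9.0000]
S = R + BᵀPB = [1 0; 0 1] + [12.5000 11.2500; 11.2500 11.2500] = [13.5000 11.2500; 11.2500 12.2500]
BᵀPA = [36.5000 0.7500; 27.0000 2.2500]
K = S⁻¹·BᵀPA = [3.6940 -0.4155; -1.1884 0.5652]
A−BK = [-4.0644 0.8599; -2.1643 0.4928]
AᵀP(A−BK) = [34.2544 -6.0966; -6.0966 1.2899]
P' = Q + AᵀP(A−BK) = [36.7544 -5.3466; -5.3466 1.5399]
tr(P') = 38.2943


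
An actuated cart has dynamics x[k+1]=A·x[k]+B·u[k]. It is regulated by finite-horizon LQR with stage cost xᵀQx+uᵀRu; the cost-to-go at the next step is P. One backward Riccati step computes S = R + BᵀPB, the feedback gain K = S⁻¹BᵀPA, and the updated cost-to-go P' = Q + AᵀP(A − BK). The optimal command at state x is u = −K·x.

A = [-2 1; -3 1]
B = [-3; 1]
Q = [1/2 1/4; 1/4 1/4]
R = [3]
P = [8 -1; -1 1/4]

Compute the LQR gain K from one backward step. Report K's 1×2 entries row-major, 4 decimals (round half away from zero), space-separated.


BᵀP = [-25.0000 3.2500]
S = R + BᵀPB = [3] + [78.2500] = [81.2500]
BᵀPA = [40.2500 -21.7500]
K = S⁻¹·BᵀPA = [0.4954 -0.2677]
A−BK = [-0.5138 0.1969; -3.4954 1.2677]
AᵀP(A−BK) = [2.3108 -0.9754; -0.9754 0.4277]
P' = Q + AᵀP(A−BK) = [2.8108 -0.7254; -0.7254 0.6777]
tr(P') = 3.4885

0.4954 -0.2677


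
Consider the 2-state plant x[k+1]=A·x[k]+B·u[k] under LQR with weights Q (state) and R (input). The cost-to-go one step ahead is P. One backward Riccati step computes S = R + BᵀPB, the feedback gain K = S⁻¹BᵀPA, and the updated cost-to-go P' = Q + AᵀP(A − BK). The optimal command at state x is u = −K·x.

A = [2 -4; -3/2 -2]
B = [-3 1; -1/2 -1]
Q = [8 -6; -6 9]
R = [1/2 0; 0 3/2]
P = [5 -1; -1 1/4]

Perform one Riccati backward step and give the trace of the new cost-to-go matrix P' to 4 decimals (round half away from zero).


BᵀP = [-14.5000 2.8750; 6.0000 -1.2500]
S = R + BᵀPB = [1/2 0; 0 3/2] + [42.0625 -17.3750; -17.3750 7.2500] = [42.5625 -17.3750; -17.3750 8.7500]
BᵀPA = [-33.3125 52.2500; 13.8750 -21.5000]
K = S⁻¹·BᵀPA = [-0.7147 1.1856; 0.1666 -0.1028]
A−BK = [-0.3106 -0.3403; -1.6907 -1.5100]
AᵀP(A−BK) = [0.4437 -0.3270; -0.3270 0.8401]
P' = Q + AᵀP(A−BK) = [8.4437 -6.3270; -6.3270 9.8401]
tr(P') = 18.2838

18.2838


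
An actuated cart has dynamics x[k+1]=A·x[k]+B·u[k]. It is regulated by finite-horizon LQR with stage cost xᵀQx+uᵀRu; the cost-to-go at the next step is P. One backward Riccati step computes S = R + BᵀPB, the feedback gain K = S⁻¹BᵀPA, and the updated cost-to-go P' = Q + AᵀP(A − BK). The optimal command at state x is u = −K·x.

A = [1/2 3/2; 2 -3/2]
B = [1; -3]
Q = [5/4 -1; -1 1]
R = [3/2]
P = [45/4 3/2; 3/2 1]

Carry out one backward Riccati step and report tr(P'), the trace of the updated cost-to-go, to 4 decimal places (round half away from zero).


20.8529

BᵀP = [6.7500 -1.5000]
S = R + BᵀPB = [3/2] + [11.2500] = [12.7500]
BᵀPA = [0.3750 12.3750]
K = S⁻¹·BᵀPA = [0.0294 0.9706]
A−BK = [0.4706 0.5294; 2.0882 1.4118]
AᵀP(A−BK) = [9.8015 8.4485; 8.4485 8.8015]
P' = Q + AᵀP(A−BK) = [11.0515 7.4485; 7.4485 9.8015]
tr(P') = 20.8529


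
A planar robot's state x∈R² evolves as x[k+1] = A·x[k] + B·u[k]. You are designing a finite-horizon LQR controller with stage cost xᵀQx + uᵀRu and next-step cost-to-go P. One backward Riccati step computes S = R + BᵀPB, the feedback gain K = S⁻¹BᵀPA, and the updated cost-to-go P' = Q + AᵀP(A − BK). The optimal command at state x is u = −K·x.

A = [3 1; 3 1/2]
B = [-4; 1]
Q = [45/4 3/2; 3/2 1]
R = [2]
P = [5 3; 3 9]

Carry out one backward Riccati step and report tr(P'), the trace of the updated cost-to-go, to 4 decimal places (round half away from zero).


BᵀP = [-17.0000 -3.0000]
S = R + BᵀPB = [2] + [65.0000] = [67.0000]
BᵀPA = [-60.0000 -18.5000]
K = S⁻¹·BᵀPA = [-0.8955 -0.2761]
A−BK = [-0.5821 -0.1045; 3.8955 0.7761]
AᵀP(A−BK) = [126.2687 25.4328; 25.4328 5.1418]
P' = Q + AᵀP(A−BK) = [137.5187 26.9328; 26.9328 6.1418]
tr(P') = 143.6604

143.6604


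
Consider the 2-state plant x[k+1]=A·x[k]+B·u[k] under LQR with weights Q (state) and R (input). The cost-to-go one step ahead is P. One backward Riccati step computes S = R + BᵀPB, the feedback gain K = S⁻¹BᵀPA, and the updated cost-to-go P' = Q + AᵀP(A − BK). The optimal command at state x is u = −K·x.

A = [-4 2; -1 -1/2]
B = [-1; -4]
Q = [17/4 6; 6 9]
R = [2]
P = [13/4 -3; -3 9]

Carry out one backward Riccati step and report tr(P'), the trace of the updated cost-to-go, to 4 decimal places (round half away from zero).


BᵀP = [8.7500 -33.0000]
S = R + BᵀPB = [2] + [123.2500] = [125.2500]
BᵀPA = [-2.0000 34.0000]
K = S⁻¹·BᵀPA = [-0.0160 0.2715]
A−BK = [-4.0160 2.2715; -1.0639 0.5858]
AᵀP(A−BK) = [36.9681 -20.9571; -20.9571 12.0205]
P' = Q + AᵀP(A−BK) = [41.2181 -14.9571; -14.9571 21.0205]
tr(P') = 62.2385

62.2385


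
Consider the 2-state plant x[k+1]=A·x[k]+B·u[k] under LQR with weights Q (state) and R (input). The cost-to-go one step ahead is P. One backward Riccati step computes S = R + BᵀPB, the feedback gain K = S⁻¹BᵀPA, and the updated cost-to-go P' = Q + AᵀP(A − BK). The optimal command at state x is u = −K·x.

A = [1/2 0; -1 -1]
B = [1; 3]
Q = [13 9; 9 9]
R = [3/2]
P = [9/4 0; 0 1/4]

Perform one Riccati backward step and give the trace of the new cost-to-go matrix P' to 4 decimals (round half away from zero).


BᵀP = [2.2500 0.7500]
S = R + BᵀPB = [3/2] + [4.5000] = [6.0000]
BᵀPA = [0.3750 -0.7500]
K = S⁻¹·BᵀPA = [0.0625 -0.1250]
A−BK = [0.4375 0.1250; -1.1875 -0.6250]
AᵀP(A−BK) = [0.7891 0.2969; 0.2969 0.1563]
P' = Q + AᵀP(A−BK) = [13.7891 9.2969; 9.2969 9.1563]
tr(P') = 22.9453

22.9453


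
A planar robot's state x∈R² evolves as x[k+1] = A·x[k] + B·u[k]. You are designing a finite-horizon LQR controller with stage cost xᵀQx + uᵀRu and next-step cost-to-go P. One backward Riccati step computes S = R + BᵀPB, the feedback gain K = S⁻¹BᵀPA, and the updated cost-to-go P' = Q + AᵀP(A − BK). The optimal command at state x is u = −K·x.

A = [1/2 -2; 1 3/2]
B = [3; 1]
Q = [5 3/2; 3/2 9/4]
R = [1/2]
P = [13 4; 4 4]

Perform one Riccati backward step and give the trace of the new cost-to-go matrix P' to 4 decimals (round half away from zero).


BᵀP = [43.0000 16.0000]
S = R + BᵀPB = [1/2] + [145.0000] = [145.5000]
BᵀPA = [37.5000 -62.0000]
K = S⁻¹·BᵀPA = [0.2577 -0.4261]
A−BK = [-0.2732 -0.7216; 0.7423 1.9261]
AᵀP(A−BK) = [1.5851 3.9794; 3.9794 10.5808]
P' = Q + AᵀP(A−BK) = [6.5851 5.4794; 5.4794 12.8308]
tr(P') = 19.4158

19.4158


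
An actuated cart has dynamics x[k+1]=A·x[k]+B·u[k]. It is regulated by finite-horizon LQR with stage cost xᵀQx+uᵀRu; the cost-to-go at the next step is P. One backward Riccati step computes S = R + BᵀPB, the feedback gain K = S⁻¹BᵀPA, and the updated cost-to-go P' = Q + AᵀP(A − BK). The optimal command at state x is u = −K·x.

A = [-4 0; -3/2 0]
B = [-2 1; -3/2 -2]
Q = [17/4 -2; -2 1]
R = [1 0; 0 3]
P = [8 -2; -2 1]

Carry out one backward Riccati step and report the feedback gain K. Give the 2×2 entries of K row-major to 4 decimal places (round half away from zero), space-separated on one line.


BᵀP = [-13.0000 2.5000; 12.0000 -4.0000]
S = R + BᵀPB = [1 0; 0 3] + [22.2500 -18.0000; -18.0000 20.0000] = [23.2500 -18.0000; -18.0000 23.0000]
BᵀPA = [48.2500 0.0000; -42.0000 0.0000]
K = S⁻¹·BᵀPA = [1.6785 0.0000; -0.5125 0.0000]
A−BK = [-0.1305 0.0000; -0.0071 0.0000]
AᵀP(A−BK) = [3.7378 0.0000; 0.0000 0.0000]
P' = Q + AᵀP(A−BK) = [7.9878 -2.0000; -2.0000 1.0000]
tr(P') = 8.9878

1.6785 0.0000 -0.5125 0.0000


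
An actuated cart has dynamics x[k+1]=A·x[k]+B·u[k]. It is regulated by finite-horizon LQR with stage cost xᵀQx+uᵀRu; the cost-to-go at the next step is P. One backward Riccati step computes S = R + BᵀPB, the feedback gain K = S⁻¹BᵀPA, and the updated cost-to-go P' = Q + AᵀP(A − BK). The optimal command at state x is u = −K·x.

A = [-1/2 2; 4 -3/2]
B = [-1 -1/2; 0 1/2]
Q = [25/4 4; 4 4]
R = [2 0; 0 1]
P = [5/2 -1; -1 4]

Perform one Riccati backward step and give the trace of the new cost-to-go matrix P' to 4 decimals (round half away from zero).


BᵀP = [-2.5000 1.0000; -1.7500 2.5000]
S = R + BᵀPB = [2 0; 0 1] + [2.5000 1.7500; 1.7500 2.1250] = [4.5000 1.7500; 1.7500 3.1250]
BᵀPA = [5.2500 -6.5000; 10.8750 -7.2500]
K = S⁻¹·BᵀPA = [-0.2386 -0.6932; 3.6136 -1.9318]
A−BK = [1.0682 0.3409; 2.1932 -0.5341]
AᵀP(A−BK) = [30.5795 -10.6023; -10.6023 6.4886]
P' = Q + AᵀP(A−BK) = [36.8295 -6.6023; -6.6023 10.4886]
tr(P') = 47.3182

47.3182


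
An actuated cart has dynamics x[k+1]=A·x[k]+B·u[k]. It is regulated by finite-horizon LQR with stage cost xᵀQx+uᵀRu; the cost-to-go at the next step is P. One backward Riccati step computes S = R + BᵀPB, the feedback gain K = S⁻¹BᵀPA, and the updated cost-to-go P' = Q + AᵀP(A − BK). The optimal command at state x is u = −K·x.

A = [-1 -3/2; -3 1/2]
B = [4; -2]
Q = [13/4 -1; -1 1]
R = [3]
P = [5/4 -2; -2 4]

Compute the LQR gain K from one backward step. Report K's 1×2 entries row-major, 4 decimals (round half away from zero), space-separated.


0.5493 -0.3028

BᵀP = [9.0000 -16.0000]
S = R + BᵀPB = [3] + [68.0000] = [71.0000]
BᵀPA = [39.0000 -21.5000]
K = S⁻¹·BᵀPA = [0.5493 -0.3028]
A−BK = [-3.1972 -0.2887; -1.9014 -0.1056]
AᵀP(A−BK) = [3.8275 -0.3151; -0.3151 0.3019]
P' = Q + AᵀP(A−BK) = [7.0775 -1.3151; -1.3151 1.3019]
tr(P') = 8.3794


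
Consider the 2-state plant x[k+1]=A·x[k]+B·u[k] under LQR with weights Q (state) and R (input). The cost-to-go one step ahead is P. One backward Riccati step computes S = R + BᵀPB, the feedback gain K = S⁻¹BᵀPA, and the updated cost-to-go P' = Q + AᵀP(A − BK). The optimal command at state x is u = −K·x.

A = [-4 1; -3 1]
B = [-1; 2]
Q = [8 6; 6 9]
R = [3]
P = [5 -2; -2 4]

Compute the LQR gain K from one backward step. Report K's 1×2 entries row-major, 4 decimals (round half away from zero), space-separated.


0.1875 0.0313

BᵀP = [-9.0000 10.0000]
S = R + BᵀPB = [3] + [29.0000] = [32.0000]
BᵀPA = [6.0000 1.0000]
K = S⁻¹·BᵀPA = [0.1875 0.0313]
A−BK = [-3.8125 1.0313; -3.3750 0.9375]
AᵀP(A−BK) = [66.8750 -18.1875; -18.1875 4.9688]
P' = Q + AᵀP(A−BK) = [74.8750 -12.1875; -12.1875 13.9688]
tr(P') = 88.8438


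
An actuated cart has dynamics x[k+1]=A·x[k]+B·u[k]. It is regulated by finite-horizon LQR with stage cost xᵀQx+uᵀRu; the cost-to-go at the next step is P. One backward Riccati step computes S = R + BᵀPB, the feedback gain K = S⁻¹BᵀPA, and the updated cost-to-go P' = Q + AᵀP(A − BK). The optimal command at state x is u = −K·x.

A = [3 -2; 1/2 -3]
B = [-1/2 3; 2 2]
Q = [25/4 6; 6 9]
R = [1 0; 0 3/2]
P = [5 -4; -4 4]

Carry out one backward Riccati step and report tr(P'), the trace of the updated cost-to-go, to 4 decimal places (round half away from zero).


BᵀP = [-10.5000 10.0000; 7.0000 -4.0000]
S = R + BᵀPB = [1 0; 0 3/2] + [25.2500 -11.5000; -11.5000 13.0000] = [26.2500 -11.5000; -11.5000 14.5000]
BᵀPA = [-26.5000 -9.0000; 19.0000 -2.0000]
K = S⁻¹·BᵀPA = [-0.6673 -0.6180; 0.7811 -0.6281]
A−BK = [0.3231 -0.4248; 0.2725 -0.5078]
AᵀP(A−BK) = [1.4751 -0.4439; -0.4439 1.1817]
P' = Q + AᵀP(A−BK) = [7.7251 5.5561; 5.5561 10.1817]
tr(P') = 17.9068

17.9068


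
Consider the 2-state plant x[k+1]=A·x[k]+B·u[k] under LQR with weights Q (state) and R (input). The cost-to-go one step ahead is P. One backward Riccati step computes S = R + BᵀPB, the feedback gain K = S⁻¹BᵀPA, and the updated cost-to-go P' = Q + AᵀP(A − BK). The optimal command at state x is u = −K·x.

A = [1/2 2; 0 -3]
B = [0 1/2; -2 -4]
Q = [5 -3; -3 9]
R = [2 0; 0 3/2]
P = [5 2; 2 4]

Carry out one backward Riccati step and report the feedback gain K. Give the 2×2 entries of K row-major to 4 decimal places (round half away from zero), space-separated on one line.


-0.2222 -0.5079 0.0667 0.8381

BᵀP = [-4.0000 -8.0000; -5.5000 -15.0000]
S = R + BᵀPB = [2 0; 0 3/2] + [16.0000 30.0000; 30.0000 57.2500] = [18.0000 30.0000; 30.0000 58.7500]
BᵀPA = [-2.0000 16.0000; -2.7500 34.0000]
K = S⁻¹·BᵀPA = [-0.2222 -0.5079; 0.0667 0.8381]
A−BK = [0.4667 1.5810; -0.1778 -0.6635]
AᵀP(A−BK) = [0.9889 3.2889; 3.2889 11.6317]
P' = Q + AᵀP(A−BK) = [5.9889 0.2889; 0.2889 20.6317]
tr(P') = 26.6206


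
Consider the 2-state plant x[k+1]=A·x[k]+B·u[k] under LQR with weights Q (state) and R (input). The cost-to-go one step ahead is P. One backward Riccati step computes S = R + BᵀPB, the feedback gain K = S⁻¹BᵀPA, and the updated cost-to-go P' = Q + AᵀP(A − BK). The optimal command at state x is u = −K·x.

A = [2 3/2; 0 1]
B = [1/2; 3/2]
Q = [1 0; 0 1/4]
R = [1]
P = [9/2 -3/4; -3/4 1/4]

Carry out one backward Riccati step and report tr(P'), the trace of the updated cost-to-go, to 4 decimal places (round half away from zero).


BᵀP = [1.1250 0.0000]
S = R + BᵀPB = [1] + [0.5625] = [1.5625]
BᵀPA = [2.2500 1.6875]
K = S⁻¹·BᵀPA = [1.4400 1.0800]
A−BK = [1.2800 0.9600; -2.1600 -0.6200]
AᵀP(A−BK) = [14.7600 9.5700; 9.5700 6.3025]
P' = Q + AᵀP(A−BK) = [15.7600 9.5700; 9.5700 6.5525]
tr(P') = 22.3125

22.3125


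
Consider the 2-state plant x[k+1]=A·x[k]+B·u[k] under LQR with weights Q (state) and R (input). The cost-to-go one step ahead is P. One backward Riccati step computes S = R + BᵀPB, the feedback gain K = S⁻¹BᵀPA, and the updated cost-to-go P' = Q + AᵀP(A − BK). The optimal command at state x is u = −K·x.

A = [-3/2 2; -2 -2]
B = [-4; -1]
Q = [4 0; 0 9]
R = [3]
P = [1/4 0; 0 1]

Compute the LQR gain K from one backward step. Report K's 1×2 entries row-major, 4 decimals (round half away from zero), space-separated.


BᵀP = [-1.0000 -1.0000]
S = R + BᵀPB = [3] + [5.0000] = [8.0000]
BᵀPA = [3.5000 0.0000]
K = S⁻¹·BᵀPA = [0.4375 0.0000]
A−BK = [0.2500 2.0000; -1.5625 -2.0000]
AᵀP(A−BK) = [3.0313 3.2500; 3.2500 5.0000]
P' = Q + AᵀP(A−BK) = [7.0313 3.2500; 3.2500 14.0000]
tr(P') = 21.0313

0.4375 0.0000


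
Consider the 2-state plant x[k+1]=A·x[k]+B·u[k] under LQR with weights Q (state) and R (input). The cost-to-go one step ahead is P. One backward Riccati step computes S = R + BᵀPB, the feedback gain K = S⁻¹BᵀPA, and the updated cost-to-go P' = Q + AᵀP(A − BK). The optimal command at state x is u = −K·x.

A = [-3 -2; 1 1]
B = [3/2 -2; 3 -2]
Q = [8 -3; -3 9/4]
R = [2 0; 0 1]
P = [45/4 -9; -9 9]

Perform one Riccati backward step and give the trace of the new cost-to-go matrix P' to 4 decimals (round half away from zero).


BᵀP = [-10.1250 13.5000; -4.5000 0.0000]
S = R + BᵀPB = [2 0; 0 1] + [25.3125 -6.7500; -6.7500 9.0000] = [27.3125 -6.7500; -6.7500 10.0000]
BᵀPA = [43.8750 33.7500; 13.5000 9.0000]
K = S⁻¹·BᵀPA = [2.3285 1.7501; 2.9217 2.0813]
A−BK = [-0.6493 -0.4625; -0.1420 -0.0876]
AᵀP(A−BK) = [22.6446 16.6182; 16.6182 12.2035]
P' = Q + AᵀP(A−BK) = [30.6446 13.6182; 13.6182 14.4535]
tr(P') = 45.0981

45.0981


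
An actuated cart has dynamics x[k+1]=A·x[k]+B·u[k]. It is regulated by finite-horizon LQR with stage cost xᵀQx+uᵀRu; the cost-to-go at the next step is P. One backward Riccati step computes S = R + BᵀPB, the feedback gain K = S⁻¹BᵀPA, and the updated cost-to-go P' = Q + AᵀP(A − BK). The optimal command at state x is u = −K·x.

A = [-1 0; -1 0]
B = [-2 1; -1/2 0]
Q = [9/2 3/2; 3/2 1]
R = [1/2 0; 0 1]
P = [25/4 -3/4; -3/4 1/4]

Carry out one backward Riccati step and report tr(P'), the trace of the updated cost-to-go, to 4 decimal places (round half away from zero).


BᵀP = [-12.1250 1.3750; 6.2500 -0.7500]
S = R + BᵀPB = [1/2 0; 0 1] + [23.5625 -12.1250; -12.1250 6.2500] = [24.0625 -12.1250; -12.1250 7.2500]
BᵀPA = [10.7500 0.0000; -5.5000 0.0000]
K = S⁻¹·BᵀPA = [0.4100 0.0000; -0.0729 0.0000]
A−BK = [-0.1071 0.0000; -0.7950 0.0000]
AᵀP(A−BK) = [0.1913 0.0000; 0.0000 0.0000]
P' = Q + AᵀP(A−BK) = [4.6913 1.5000; 1.5000 1.0000]
tr(P') = 5.6913

5.6913


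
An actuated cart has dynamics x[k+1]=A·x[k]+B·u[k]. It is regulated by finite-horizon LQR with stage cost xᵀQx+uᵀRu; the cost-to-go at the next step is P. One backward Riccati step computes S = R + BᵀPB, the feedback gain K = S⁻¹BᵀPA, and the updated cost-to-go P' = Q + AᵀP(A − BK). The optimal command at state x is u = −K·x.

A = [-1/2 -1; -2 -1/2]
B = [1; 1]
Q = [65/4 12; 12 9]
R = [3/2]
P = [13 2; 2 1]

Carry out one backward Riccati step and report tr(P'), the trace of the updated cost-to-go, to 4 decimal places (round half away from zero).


BᵀP = [15.0000 3.0000]
S = R + BᵀPB = [3/2] + [18.0000] = [19.5000]
BᵀPA = [-13.5000 -16.5000]
K = S⁻¹·BᵀPA = [-0.6923 -0.8462]
A−BK = [0.1923 -0.1538; -1.3077 0.3462]
AᵀP(A−BK) = [1.9038 0.5769; 0.5769 1.2885]
P' = Q + AᵀP(A−BK) = [18.1538 12.5769; 12.5769 10.2885]
tr(P') = 28.4423

28.4423


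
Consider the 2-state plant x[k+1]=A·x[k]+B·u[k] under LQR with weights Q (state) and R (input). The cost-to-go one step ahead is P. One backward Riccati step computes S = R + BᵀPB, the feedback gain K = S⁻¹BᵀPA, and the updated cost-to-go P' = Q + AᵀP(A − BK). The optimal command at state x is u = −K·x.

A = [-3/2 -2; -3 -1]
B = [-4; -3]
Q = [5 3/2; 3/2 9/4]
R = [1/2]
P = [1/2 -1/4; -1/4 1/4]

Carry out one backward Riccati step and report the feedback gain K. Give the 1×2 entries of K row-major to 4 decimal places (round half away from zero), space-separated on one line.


0.2368 0.4737

BᵀP = [-1.2500 0.2500]
S = R + BᵀPB = [1/2] + [4.2500] = [4.7500]
BᵀPA = [1.1250 2.2500]
K = S⁻¹·BᵀPA = [0.2368 0.4737]
A−BK = [-0.5526 -0.1053; -2.2895 0.4211]
AᵀP(A−BK) = [0.8586 -0.1579; -0.1579 0.1842]
P' = Q + AᵀP(A−BK) = [5.8586 1.3421; 1.3421 2.4342]
tr(P') = 8.2928


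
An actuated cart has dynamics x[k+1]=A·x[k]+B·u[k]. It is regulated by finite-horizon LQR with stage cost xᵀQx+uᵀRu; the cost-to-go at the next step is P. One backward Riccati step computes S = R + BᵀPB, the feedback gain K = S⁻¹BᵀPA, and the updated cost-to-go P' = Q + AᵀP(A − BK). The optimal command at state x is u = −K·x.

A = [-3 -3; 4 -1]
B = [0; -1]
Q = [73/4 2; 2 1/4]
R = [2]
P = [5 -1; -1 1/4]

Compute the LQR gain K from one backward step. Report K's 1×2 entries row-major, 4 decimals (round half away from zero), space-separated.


-1.7778 -1.2222

BᵀP = [1.0000 -0.2500]
S = R + BᵀPB = [2] + [0.2500] = [2.2500]
BᵀPA = [-4.0000 -2.7500]
K = S⁻¹·BᵀPA = [-1.7778 -1.2222]
A−BK = [-3.0000 -3.0000; 2.2222 -2.2222]
AᵀP(A−BK) = [65.8889 48.1111; 48.1111 35.8889]
P' = Q + AᵀP(A−BK) = [84.1389 50.1111; 50.1111 36.1389]
tr(P') = 120.2778
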